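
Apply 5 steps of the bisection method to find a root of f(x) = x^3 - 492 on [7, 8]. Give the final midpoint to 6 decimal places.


f(x) = x^3 - 492
f(7) = -149 < 0
f(8) = 20 > 0

Step 1: midpoint = (7.000000 + 8.000000)/2 = 7.500000
  f(7.500000) = -70.125000
  f(mid) < 0, so root is in [7.500000, 8.000000]

Step 2: midpoint = (7.500000 + 8.000000)/2 = 7.750000
  f(7.750000) = -26.515625
  f(mid) < 0, so root is in [7.750000, 8.000000]

Step 3: midpoint = (7.750000 + 8.000000)/2 = 7.875000
  f(7.875000) = -3.626953
  f(mid) < 0, so root is in [7.875000, 8.000000]

Step 4: midpoint = (7.875000 + 8.000000)/2 = 7.937500
  f(7.937500) = 8.093506
  f(mid) > 0, so root is in [7.875000, 7.937500]

Step 5: midpoint = (7.875000 + 7.937500)/2 = 7.906250
  f(7.906250) = 2.210114
  f(mid) > 0, so root is in [7.875000, 7.906250]

midpoint = 7.906250


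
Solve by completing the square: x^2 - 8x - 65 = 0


Start: x^2 - 8x - 65 = 0
Move constant: x^2 - 8x = 65
Half of -8 is -4, squared is 16
Add 16 to both sides: x^2 - 8x + 16 = 81
(x - 4)^2 = 81
x - 4 = ±9
x = 4 + 9 = 13 or x = 4 - 9 = -5

x = -5, x = 13


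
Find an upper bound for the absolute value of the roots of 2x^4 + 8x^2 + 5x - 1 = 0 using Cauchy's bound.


Cauchy's bound: all roots r satisfy |r| <= 1 + max(|a_i/a_n|) for i = 0,...,n-1
where a_n is the leading coefficient.

Coefficients: [2, 0, 8, 5, -1]
Leading coefficient a_n = 2
Ratios |a_i/a_n|: 0, 4, 5/2, 1/2
Maximum ratio: 4
Cauchy's bound: |r| <= 1 + 4 = 5

Upper bound = 5


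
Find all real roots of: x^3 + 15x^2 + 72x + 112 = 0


Let p(x) = x^3 + 15x^2 + 72x + 112. By the rational root theorem (leading coefficient 1), any rational root is an integer divisor of 112: try ±1, ±2, ... in turn.
Test x = 1: value = 200 ≠ 0.
Test x = -1: value = 54 ≠ 0.
Test x = 2: value = 324 ≠ 0.
Test x = -2: value = 20 ≠ 0.
Test x = 4: value = 704 ≠ 0.
Test x = -4: value = 0 ✓, so (x + 4) is a factor.
Synthetic division by (x + 4): bring down 1; 1(-4) + 15 = 11; 11(-4) + 72 = 28; 28(-4) + 112 = 0 → quotient x^2 + 11x + 28, remainder 0.
Solve the quadratic x^2 + 11x + 28 = 0: discriminant = 11^2 - 4(1)(28) = 121 - 112 = 9.
sqrt(9) = 3, so x = (-11 ± 3)/2: x = -4 or x = -7.

x = -7, x = -4 (multiplicity 2)


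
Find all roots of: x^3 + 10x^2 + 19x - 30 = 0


Let p(x) = x^3 + 10x^2 + 19x - 30. By the rational root theorem (leading coefficient 1), any rational root is an integer divisor of 30: try ±1, ±2, ... in turn.
Test x = 1: value = 0 ✓, so (x - 1) is a factor.
Synthetic division by (x - 1): bring down 1; 1(1) + 10 = 11; 11(1) + 19 = 30; 30(1) - 30 = 0 → quotient x^2 + 11x + 30, remainder 0.
Solve the quadratic x^2 + 11x + 30 = 0: discriminant = 11^2 - 4(1)(30) = 121 - 120 = 1.
sqrt(1) = 1, so x = (-11 ± 1)/2: x = -5 or x = -6.
Collecting all roots found:

x = -6, x = -5, x = 1


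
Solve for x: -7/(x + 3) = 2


Multiply both sides by (x + 3): -7 = 2(x + 3)
Distribute: -7 = 2x + 6
2x = -7 - 6 = -13
x = -13/2

x = -13/2


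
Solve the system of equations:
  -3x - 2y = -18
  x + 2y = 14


Using Cramer's rule:
Determinant D = (-3)(2) - (1)(-2) = -6 + 2 = -4
Dx = (-18)(2) - (14)(-2) = -36 + 28 = -8
Dy = (-3)(14) - (1)(-18) = -42 + 18 = -24
x = Dx/D = -8/-4 = 2
y = Dy/D = -24/-4 = 6

x = 2, y = 6


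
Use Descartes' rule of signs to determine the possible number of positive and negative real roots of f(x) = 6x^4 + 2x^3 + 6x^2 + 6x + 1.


Descartes' rule of signs:

For positive roots, count sign changes in f(x) = 6x^4 + 2x^3 + 6x^2 + 6x + 1:
Signs of coefficients: +, +, +, +, +
Number of sign changes: 0
Possible positive real roots: 0

For negative roots, examine f(-x) = 6x^4 - 2x^3 + 6x^2 - 6x + 1:
Signs of coefficients: +, -, +, -, +
Number of sign changes: 4
Possible negative real roots: 4, 2, 0

Positive roots: 0; Negative roots: 4 or 2 or 0


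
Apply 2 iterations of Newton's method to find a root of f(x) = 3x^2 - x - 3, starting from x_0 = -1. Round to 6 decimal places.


Newton's method: x_(n+1) = x_n - f(x_n)/f'(x_n)
f(x) = 3x^2 - x - 3
f'(x) = 6x - 1

Iteration 1:
  f(-1.000000) = 1.000000
  f'(-1.000000) = -7.000000
  x_1 = -1.000000 - (1.000000)/(-7.000000) = -0.857143

Iteration 2:
  f(-0.857143) = 0.061224
  f'(-0.857143) = -6.142857
  x_2 = -0.857143 - (0.061224)/(-6.142857) = -0.847176

x_2 = -0.847176


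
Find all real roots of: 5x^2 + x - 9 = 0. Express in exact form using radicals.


Using the quadratic formula: x = (-b ± sqrt(b^2 - 4ac)) / (2a)
Here a = 5, b = 1, c = -9
Discriminant = b^2 - 4ac = 1^2 - 4(5)(-9) = 1 + 180 = 181
Since discriminant = 181 > 0, there are two real roots.
x = (-1 ± sqrt(181)) / 10
Numerically: x ≈ 1.2454 or x ≈ -1.4454

x = (-1 + sqrt(181)) / 10 or x = (-1 - sqrt(181)) / 10


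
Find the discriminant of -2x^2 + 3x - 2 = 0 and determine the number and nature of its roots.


For ax^2 + bx + c = 0, discriminant D = b^2 - 4ac
Here a = -2, b = 3, c = -2
D = (3)^2 - 4(-2)(-2) = 9 - 16 = -7

D = -7 < 0
The equation has no real roots (2 complex conjugate roots).

Discriminant = -7, no real roots (2 complex conjugate roots)


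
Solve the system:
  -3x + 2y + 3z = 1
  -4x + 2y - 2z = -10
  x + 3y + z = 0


Using Cramer's rule. Expand each determinant along the first row.
D  = (-3)*[2*1 - (-2)*3] - 2*[(-4)*1 - (-2)*1] + 3*[(-4)*3 - 2*1]
  = (-3)*(8) - 2*(-2) + 3*(-14) = -62
Dx = 1*[2*1 - (-2)*3] - 2*[(-10)*1 - (-2)*0] + 3*[(-10)*3 - 2*0]
  = 1*(8) - 2*(-10) + 3*(-30) = -62
Dy = (-3)*[(-10)*1 - (-2)*0] - 1*[(-4)*1 - (-2)*1] + 3*[(-4)*0 - (-10)*1]
  = (-3)*(-10) - 1*(-2) + 3*(10) = 62
Dz = (-3)*[2*0 - (-10)*3] - 2*[(-4)*0 - (-10)*1] + 1*[(-4)*3 - 2*1]
  = (-3)*(30) - 2*(10) + 1*(-14) = -124
x = Dx/D = -62/-62 = 1, y = Dy/D = 62/-62 = -1, z = Dz/D = -124/-62 = 2
Check eq1: (-3)(1) + (2)(-1) + (3)(2) = 1 = 1 ✓
Check eq2: (-4)(1) + (2)(-1) + (-2)(2) = -10 = -10 ✓
Check eq3: (1)(1) + (3)(-1) + (1)(2) = 0 = 0 ✓

x = 1, y = -1, z = 2


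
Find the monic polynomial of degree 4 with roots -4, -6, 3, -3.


A monic polynomial with roots -4, -6, 3, -3 is:
p(x) = (x + 4)(x + 6)(x - 3)(x + 3)
After multiplying by (x + 4): x + 4
After multiplying by (x + 6): x^2 + 10x + 24
After multiplying by (x - 3): x^3 + 7x^2 - 6x - 72
After multiplying by (x + 3): x^4 + 10x^3 + 15x^2 - 90x - 216

x^4 + 10x^3 + 15x^2 - 90x - 216


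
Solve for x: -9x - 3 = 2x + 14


Starting with: -9x - 3 = 2x + 14
Move all x terms to left: (-9 - 2)x = 14 + 3
Simplify: -11x = 17
Divide both sides by -11: x = -17/11

x = -17/11


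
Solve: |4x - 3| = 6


An absolute value equation |expr| = 6 gives two cases:
Case 1: 4x - 3 = 6
  4x = 9, so x = 9/4
Case 2: 4x - 3 = -6
  4x = -3, so x = -3/4

x = -3/4, x = 9/4


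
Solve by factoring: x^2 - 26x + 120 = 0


We need two numbers that multiply to 120 and add to -26.
Those numbers are -20 and -6 (since (-20) * (-6) = 120 and (-20) + (-6) = -26).
So x^2 - 26x + 120 = (x - 20)(x - 6) = 0
Setting each factor to zero: x = 20 or x = 6

x = 6, x = 20


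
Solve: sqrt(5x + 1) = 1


Square both sides: 5x + 1 = 1^2 = 1
5x = 1 - 1 = 0
x = 0
Check: sqrt(5*0 + 1) = sqrt(1) = 1 ✓

x = 0


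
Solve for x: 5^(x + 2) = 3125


Express both sides with the same base.
3125 = 5^5
Since the bases match, equate exponents: x + 2 = 5
So x = 5 - (2) = 3

x = 3


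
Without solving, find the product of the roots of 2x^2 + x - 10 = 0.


By Vieta's formulas for ax^2 + bx + c = 0:
  Sum of roots = -b/a
  Product of roots = c/a

Here a = 2, b = 1, c = -10
Sum = -(1)/2 = -1/2
Product = -10/2 = -5

Product = -5


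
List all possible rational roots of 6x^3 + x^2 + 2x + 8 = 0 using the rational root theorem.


Rational root theorem: possible roots are ±p/q where:
  p divides the constant term (8): p ∈ {1, 2, 4, 8}
  q divides the leading coefficient (6): q ∈ {1, 2, 3, 6}

All possible rational roots: -8, -4, -8/3, -2, -4/3, -1, -2/3, -1/2, -1/3, -1/6, 1/6, 1/3, 1/2, 2/3, 1, 4/3, 2, 8/3, 4, 8

-8, -4, -8/3, -2, -4/3, -1, -2/3, -1/2, -1/3, -1/6, 1/6, 1/3, 1/2, 2/3, 1, 4/3, 2, 8/3, 4, 8


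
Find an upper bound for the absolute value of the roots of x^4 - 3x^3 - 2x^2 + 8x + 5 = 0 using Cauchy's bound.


Cauchy's bound: all roots r satisfy |r| <= 1 + max(|a_i/a_n|) for i = 0,...,n-1
where a_n is the leading coefficient.

Coefficients: [1, -3, -2, 8, 5]
Leading coefficient a_n = 1
Ratios |a_i/a_n|: 3, 2, 8, 5
Maximum ratio: 8
Cauchy's bound: |r| <= 1 + 8 = 9

Upper bound = 9


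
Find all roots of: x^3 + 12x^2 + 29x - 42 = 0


Let p(x) = x^3 + 12x^2 + 29x - 42. By the rational root theorem (leading coefficient 1), any rational root is an integer divisor of 42: try ±1, ±2, ... in turn.
Test x = 1: value = 0 ✓, so (x - 1) is a factor.
Synthetic division by (x - 1): bring down 1; 1(1) + 12 = 13; 13(1) + 29 = 42; 42(1) - 42 = 0 → quotient x^2 + 13x + 42, remainder 0.
Solve the quadratic x^2 + 13x + 42 = 0: discriminant = 13^2 - 4(1)(42) = 169 - 168 = 1.
sqrt(1) = 1, so x = (-13 ± 1)/2: x = -6 or x = -7.
Collecting all roots found:

x = -7, x = -6, x = 1


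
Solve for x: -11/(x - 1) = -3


Multiply both sides by (x - 1): -11 = -3(x - 1)
Distribute: -11 = -3x + 3
-3x = -11 - 3 = -14
x = 14/3

x = 14/3


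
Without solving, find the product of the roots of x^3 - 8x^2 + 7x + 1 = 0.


By Vieta's formulas for x^3 + bx^2 + cx + d = 0:
  r1 + r2 + r3 = -b/a = 8
  r1*r2 + r1*r3 + r2*r3 = c/a = 7
  r1*r2*r3 = -d/a = -1


Product = -1


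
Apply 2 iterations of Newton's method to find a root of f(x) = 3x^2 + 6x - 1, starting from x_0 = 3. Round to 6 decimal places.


Newton's method: x_(n+1) = x_n - f(x_n)/f'(x_n)
f(x) = 3x^2 + 6x - 1
f'(x) = 6x + 6

Iteration 1:
  f(3.000000) = 44.000000
  f'(3.000000) = 24.000000
  x_1 = 3.000000 - (44.000000)/(24.000000) = 1.166667

Iteration 2:
  f(1.166667) = 10.083333
  f'(1.166667) = 13.000000
  x_2 = 1.166667 - (10.083333)/(13.000000) = 0.391026

x_2 = 0.391026


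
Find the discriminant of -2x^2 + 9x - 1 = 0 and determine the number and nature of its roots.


For ax^2 + bx + c = 0, discriminant D = b^2 - 4ac
Here a = -2, b = 9, c = -1
D = (9)^2 - 4(-2)(-1) = 81 - 8 = 73

D = 73 > 0 but not a perfect square
The equation has 2 distinct real irrational roots.

Discriminant = 73, 2 distinct real irrational roots


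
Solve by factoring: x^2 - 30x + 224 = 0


We need two numbers that multiply to 224 and add to -30.
Those numbers are -16 and -14 (since (-16) * (-14) = 224 and (-16) + (-14) = -30).
So x^2 - 30x + 224 = (x - 16)(x - 14) = 0
Setting each factor to zero: x = 16 or x = 14

x = 14, x = 16


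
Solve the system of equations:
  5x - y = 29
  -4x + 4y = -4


Using Cramer's rule:
Determinant D = (5)(4) - (-4)(-1) = 20 - 4 = 16
Dx = (29)(4) - (-4)(-1) = 116 - 4 = 112
Dy = (5)(-4) - (-4)(29) = -20 + 116 = 96
x = Dx/D = 112/16 = 7
y = Dy/D = 96/16 = 6

x = 7, y = 6


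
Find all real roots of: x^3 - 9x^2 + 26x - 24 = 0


Let p(x) = x^3 - 9x^2 + 26x - 24. By the rational root theorem (leading coefficient 1), any rational root is an integer divisor of 24: try ±1, ±2, ... in turn.
Test x = 1: value = -6 ≠ 0.
Test x = -1: value = -60 ≠ 0.
Test x = 2: value = 0 ✓, so (x - 2) is a factor.
Synthetic division by (x - 2): bring down 1; 1(2) - 9 = -7; (-7)(2) + 26 = 12; 12(2) - 24 = 0 → quotient x^2 - 7x + 12, remainder 0.
Solve the quadratic x^2 - 7x + 12 = 0: discriminant = (-7)^2 - 4(1)(12) = 49 - 48 = 1.
sqrt(1) = 1, so x = (7 ± 1)/2: x = 4 or x = 3.

x = 2, x = 3, x = 4


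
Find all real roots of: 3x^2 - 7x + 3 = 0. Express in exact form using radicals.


Using the quadratic formula: x = (-b ± sqrt(b^2 - 4ac)) / (2a)
Here a = 3, b = -7, c = 3
Discriminant = b^2 - 4ac = (-7)^2 - 4(3)(3) = 49 - 36 = 13
Since discriminant = 13 > 0, there are two real roots.
x = (7 ± sqrt(13)) / 6
Numerically: x ≈ 1.7676 or x ≈ 0.5657

x = (7 + sqrt(13)) / 6 or x = (7 - sqrt(13)) / 6


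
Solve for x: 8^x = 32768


Express both sides with the same base.
32768 = 8^5
Since the bases match: x = 5

x = 5


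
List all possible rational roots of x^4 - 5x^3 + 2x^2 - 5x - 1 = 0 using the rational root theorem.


Rational root theorem: possible roots are ±p/q where:
  p divides the constant term (-1): p ∈ {1}
  q divides the leading coefficient (1): q ∈ {1}

All possible rational roots: -1, 1

-1, 1


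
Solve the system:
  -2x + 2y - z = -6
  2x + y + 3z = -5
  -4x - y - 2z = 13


Using Cramer's rule. Expand each determinant along the first row.
D  = (-2)*[1*(-2) - 3*(-1)] - 2*[2*(-2) - 3*(-4)] + (-1)*[2*(-1) - 1*(-4)]
  = (-2)*(1) - 2*(8) + (-1)*(2) = -20
Dx = (-6)*[1*(-2) - 3*(-1)] - 2*[(-5)*(-2) - 3*13] + (-1)*[(-5)*(-1) - 1*13]
  = (-6)*(1) - 2*(-29) + (-1)*(-8) = 60
Dy = (-2)*[(-5)*(-2) - 3*13] - (-6)*[2*(-2) - 3*(-4)] + (-1)*[2*13 - (-5)*(-4)]
  = (-2)*(-29) - (-6)*(8) + (-1)*(6) = 100
Dz = (-2)*[1*13 - (-5)*(-1)] - 2*[2*13 - (-5)*(-4)] + (-6)*[2*(-1) - 1*(-4)]
  = (-2)*(8) - 2*(6) + (-6)*(2) = -40
x = Dx/D = 60/-20 = -3, y = Dy/D = 100/-20 = -5, z = Dz/D = -40/-20 = 2
Check eq1: (-2)(-3) + (2)(-5) + (-1)(2) = -6 = -6 ✓
Check eq2: (2)(-3) + (1)(-5) + (3)(2) = -5 = -5 ✓
Check eq3: (-4)(-3) + (-1)(-5) + (-2)(2) = 13 = 13 ✓

x = -3, y = -5, z = 2


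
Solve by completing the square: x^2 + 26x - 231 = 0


Start: x^2 + 26x - 231 = 0
Move constant: x^2 + 26x = 231
Half of 26 is 13, squared is 169
Add 169 to both sides: x^2 + 26x + 169 = 400
(x + 13)^2 = 400
x + 13 = ±20
x = -13 + 20 = 7 or x = -13 - 20 = -33

x = -33, x = 7


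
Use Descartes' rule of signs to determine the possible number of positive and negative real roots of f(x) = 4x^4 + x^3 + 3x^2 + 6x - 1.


Descartes' rule of signs:

For positive roots, count sign changes in f(x) = 4x^4 + x^3 + 3x^2 + 6x - 1:
Signs of coefficients: +, +, +, +, -
Number of sign changes: 1
Possible positive real roots: 1

For negative roots, examine f(-x) = 4x^4 - x^3 + 3x^2 - 6x - 1:
Signs of coefficients: +, -, +, -, -
Number of sign changes: 3
Possible negative real roots: 3, 1

Positive roots: 1; Negative roots: 3 or 1


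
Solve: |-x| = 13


An absolute value equation |expr| = 13 gives two cases:
Case 1: -x = 13
  -x = 13, so x = -13
Case 2: -x = -13
  -x = -13, so x = 13

x = -13, x = 13


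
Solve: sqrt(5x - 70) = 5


Square both sides: 5x - 70 = 5^2 = 25
5x = 25 + 70 = 95
x = 19
Check: sqrt(5*19 - 70) = sqrt(25) = 5 ✓

x = 19


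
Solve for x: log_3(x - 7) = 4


Convert to exponential form: x - 7 = 3^4 = 81
x = 81 + 7 = 88
Check: log_3(88 - 7) = log_3(81) = log_3(81) = 4 ✓

x = 88


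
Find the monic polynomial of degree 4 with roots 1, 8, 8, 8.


A monic polynomial with roots 1, 8, 8, 8 is:
p(x) = (x - 1)(x - 8)(x - 8)(x - 8)
After multiplying by (x - 1): x - 1
After multiplying by (x - 8): x^2 - 9x + 8
After multiplying by (x - 8): x^3 - 17x^2 + 80x - 64
After multiplying by (x - 8): x^4 - 25x^3 + 216x^2 - 704x + 512

x^4 - 25x^3 + 216x^2 - 704x + 512


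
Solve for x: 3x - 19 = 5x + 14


Starting with: 3x - 19 = 5x + 14
Move all x terms to left: (3 - 5)x = 14 + 19
Simplify: -2x = 33
Divide both sides by -2: x = -33/2

x = -33/2


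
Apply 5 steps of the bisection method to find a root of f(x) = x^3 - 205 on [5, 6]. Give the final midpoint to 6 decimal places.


f(x) = x^3 - 205
f(5) = -80 < 0
f(6) = 11 > 0

Step 1: midpoint = (5.000000 + 6.000000)/2 = 5.500000
  f(5.500000) = -38.625000
  f(mid) < 0, so root is in [5.500000, 6.000000]

Step 2: midpoint = (5.500000 + 6.000000)/2 = 5.750000
  f(5.750000) = -14.890625
  f(mid) < 0, so root is in [5.750000, 6.000000]

Step 3: midpoint = (5.750000 + 6.000000)/2 = 5.875000
  f(5.875000) = -2.220703
  f(mid) < 0, so root is in [5.875000, 6.000000]

Step 4: midpoint = (5.875000 + 6.000000)/2 = 5.937500
  f(5.937500) = 4.320068
  f(mid) > 0, so root is in [5.875000, 5.937500]

Step 5: midpoint = (5.875000 + 5.937500)/2 = 5.906250
  f(5.906250) = 1.032379
  f(mid) > 0, so root is in [5.875000, 5.906250]

midpoint = 5.906250


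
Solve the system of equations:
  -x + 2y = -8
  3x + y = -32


Using Cramer's rule:
Determinant D = (-1)(1) - (3)(2) = -1 - 6 = -7
Dx = (-8)(1) - (-32)(2) = -8 + 64 = 56
Dy = (-1)(-32) - (3)(-8) = 32 + 24 = 56
x = Dx/D = 56/-7 = -8
y = Dy/D = 56/-7 = -8

x = -8, y = -8


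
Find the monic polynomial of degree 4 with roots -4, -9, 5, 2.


A monic polynomial with roots -4, -9, 5, 2 is:
p(x) = (x + 4)(x + 9)(x - 5)(x - 2)
After multiplying by (x + 4): x + 4
After multiplying by (x + 9): x^2 + 13x + 36
After multiplying by (x - 5): x^3 + 8x^2 - 29x - 180
After multiplying by (x - 2): x^4 + 6x^3 - 45x^2 - 122x + 360

x^4 + 6x^3 - 45x^2 - 122x + 360


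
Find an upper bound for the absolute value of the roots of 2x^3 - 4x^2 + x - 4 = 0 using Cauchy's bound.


Cauchy's bound: all roots r satisfy |r| <= 1 + max(|a_i/a_n|) for i = 0,...,n-1
where a_n is the leading coefficient.

Coefficients: [2, -4, 1, -4]
Leading coefficient a_n = 2
Ratios |a_i/a_n|: 2, 1/2, 2
Maximum ratio: 2
Cauchy's bound: |r| <= 1 + 2 = 3

Upper bound = 3


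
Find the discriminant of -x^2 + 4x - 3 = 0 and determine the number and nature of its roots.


For ax^2 + bx + c = 0, discriminant D = b^2 - 4ac
Here a = -1, b = 4, c = -3
D = (4)^2 - 4(-1)(-3) = 16 - 12 = 4

D = 4 > 0 and is a perfect square (sqrt = 2)
The equation has 2 distinct real rational roots.

Discriminant = 4, 2 distinct real rational roots


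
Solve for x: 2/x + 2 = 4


Subtract 2 from both sides: 2/x = 2
Multiply both sides by x: 2 = 2 * x
Divide by 2: x = 1

x = 1


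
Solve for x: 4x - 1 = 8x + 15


Starting with: 4x - 1 = 8x + 15
Move all x terms to left: (4 - 8)x = 15 + 1
Simplify: -4x = 16
Divide both sides by -4: x = -4

x = -4


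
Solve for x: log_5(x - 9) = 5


Convert to exponential form: x - 9 = 5^5 = 3125
x = 3125 + 9 = 3134
Check: log_5(3134 - 9) = log_5(3125) = log_5(3125) = 5 ✓

x = 3134


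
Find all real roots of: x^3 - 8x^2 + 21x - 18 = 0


Let p(x) = x^3 - 8x^2 + 21x - 18. By the rational root theorem (leading coefficient 1), any rational root is an integer divisor of 18: try ±1, ±2, ... in turn.
Test x = 1: value = -4 ≠ 0.
Test x = -1: value = -48 ≠ 0.
Test x = 2: value = 0 ✓, so (x - 2) is a factor.
Synthetic division by (x - 2): bring down 1; 1(2) - 8 = -6; (-6)(2) + 21 = 9; 9(2) - 18 = 0 → quotient x^2 - 6x + 9, remainder 0.
Solve the quadratic x^2 - 6x + 9 = 0: discriminant = (-6)^2 - 4(1)(9) = 36 - 36 = 0.
Discriminant = 0, so a double root: x = 6/2 = 3.

x = 2, x = 3 (multiplicity 2)


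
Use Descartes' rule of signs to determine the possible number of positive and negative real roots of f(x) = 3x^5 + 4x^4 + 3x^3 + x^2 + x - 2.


Descartes' rule of signs:

For positive roots, count sign changes in f(x) = 3x^5 + 4x^4 + 3x^3 + x^2 + x - 2:
Signs of coefficients: +, +, +, +, +, -
Number of sign changes: 1
Possible positive real roots: 1

For negative roots, examine f(-x) = -3x^5 + 4x^4 - 3x^3 + x^2 - x - 2:
Signs of coefficients: -, +, -, +, -, -
Number of sign changes: 4
Possible negative real roots: 4, 2, 0

Positive roots: 1; Negative roots: 4 or 2 or 0


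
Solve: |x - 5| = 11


An absolute value equation |expr| = 11 gives two cases:
Case 1: x - 5 = 11
  x = 16, so x = 16
Case 2: x - 5 = -11
  x = -6, so x = -6

x = -6, x = 16


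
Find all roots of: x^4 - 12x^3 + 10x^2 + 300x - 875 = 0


Let p(x) = x^4 - 12x^3 + 10x^2 + 300x - 875. By the rational root theorem (leading coefficient 1), any rational root is an integer divisor of 875: try ±1, ±2, ... in turn.
Test x = 1: value = -576 ≠ 0.
Test x = -1: value = -1152 ≠ 0.
Test x = 5: value = 0 ✓, so (x - 5) is a factor.
Synthetic division by (x - 5): bring down 1; 1(5) - 12 = -7; (-7)(5) + 10 = -25; (-25)(5) + 300 = 175; 175(5) - 875 = 0 → quotient x^3 - 7x^2 - 25x + 175, remainder 0.
Continue with the quotient x^3 - 7x^2 - 25x + 175 (candidates must divide 175; re-test x = 5 first in case it repeats).
Test x = 5: value = 0 ✓, so (x - 5) is a factor.
Synthetic division by (x - 5): bring down 1; 1(5) - 7 = -2; (-2)(5) - 25 = -35; (-35)(5) + 175 = 0 → quotient x^2 - 2x - 35, remainder 0.
Solve the quadratic x^2 - 2x - 35 = 0: discriminant = (-2)^2 - 4(1)(-35) = 4 + 140 = 144.
sqrt(144) = 12, so x = (2 ± 12)/2: x = 7 or x = -5.
Collecting all roots found:

x = -5, x = 5 (multiplicity 2), x = 7


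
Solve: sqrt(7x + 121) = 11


Square both sides: 7x + 121 = 11^2 = 121
7x = 121 - 121 = 0
x = 0
Check: sqrt(7*0 + 121) = sqrt(121) = 11 ✓

x = 0


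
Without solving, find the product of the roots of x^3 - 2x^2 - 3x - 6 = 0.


By Vieta's formulas for x^3 + bx^2 + cx + d = 0:
  r1 + r2 + r3 = -b/a = 2
  r1*r2 + r1*r3 + r2*r3 = c/a = -3
  r1*r2*r3 = -d/a = 6


Product = 6


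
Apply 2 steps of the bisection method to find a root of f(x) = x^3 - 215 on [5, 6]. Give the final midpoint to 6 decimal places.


f(x) = x^3 - 215
f(5) = -90 < 0
f(6) = 1 > 0

Step 1: midpoint = (5.000000 + 6.000000)/2 = 5.500000
  f(5.500000) = -48.625000
  f(mid) < 0, so root is in [5.500000, 6.000000]

Step 2: midpoint = (5.500000 + 6.000000)/2 = 5.750000
  f(5.750000) = -24.890625
  f(mid) < 0, so root is in [5.750000, 6.000000]

midpoint = 5.750000


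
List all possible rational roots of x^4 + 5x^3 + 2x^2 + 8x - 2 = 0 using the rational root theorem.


Rational root theorem: possible roots are ±p/q where:
  p divides the constant term (-2): p ∈ {1, 2}
  q divides the leading coefficient (1): q ∈ {1}

All possible rational roots: -2, -1, 1, 2

-2, -1, 1, 2


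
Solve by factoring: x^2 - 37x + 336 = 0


We need two numbers that multiply to 336 and add to -37.
Those numbers are -16 and -21 (since (-16) * (-21) = 336 and (-16) + (-21) = -37).
So x^2 - 37x + 336 = (x - 16)(x - 21) = 0
Setting each factor to zero: x = 16 or x = 21

x = 16, x = 21


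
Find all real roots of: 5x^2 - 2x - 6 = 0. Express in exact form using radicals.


Using the quadratic formula: x = (-b ± sqrt(b^2 - 4ac)) / (2a)
Here a = 5, b = -2, c = -6
Discriminant = b^2 - 4ac = (-2)^2 - 4(5)(-6) = 4 + 120 = 124
Since discriminant = 124 > 0, there are two real roots.
x = (2 ± 2*sqrt(31)) / 10
Simplifying: x = (1 ± sqrt(31)) / 5
Numerically: x ≈ 1.3136 or x ≈ -0.9136

x = (1 + sqrt(31)) / 5 or x = (1 - sqrt(31)) / 5


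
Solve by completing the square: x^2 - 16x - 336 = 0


Start: x^2 - 16x - 336 = 0
Move constant: x^2 - 16x = 336
Half of -16 is -8, squared is 64
Add 64 to both sides: x^2 - 16x + 64 = 400
(x - 8)^2 = 400
x - 8 = ±20
x = 8 + 20 = 28 or x = 8 - 20 = -12

x = -12, x = 28


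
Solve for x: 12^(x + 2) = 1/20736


Express both sides with the same base.
1/20736 = 12^(-4)
Since the bases match, equate exponents: x + 2 = -4
So x = -4 - (2) = -6

x = -6


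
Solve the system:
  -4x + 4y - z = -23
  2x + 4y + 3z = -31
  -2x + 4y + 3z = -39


Using Cramer's rule. Expand each determinant along the first row.
D  = (-4)*[4*3 - 3*4] - 4*[2*3 - 3*(-2)] + (-1)*[2*4 - 4*(-2)]
  = (-4)*(0) - 4*(12) + (-1)*(16) = -64
Dx = (-23)*[4*3 - 3*4] - 4*[(-31)*3 - 3*(-39)] + (-1)*[(-31)*4 - 4*(-39)]
  = (-23)*(0) - 4*(24) + (-1)*(32) = -128
Dy = (-4)*[(-31)*3 - 3*(-39)] - (-23)*[2*3 - 3*(-2)] + (-1)*[2*(-39) - (-31)*(-2)]
  = (-4)*(24) - (-23)*(12) + (-1)*(-140) = 320
Dz = (-4)*[4*(-39) - (-31)*4] - 4*[2*(-39) - (-31)*(-2)] + (-23)*[2*4 - 4*(-2)]
  = (-4)*(-32) - 4*(-140) + (-23)*(16) = 320
x = Dx/D = -128/-64 = 2, y = Dy/D = 320/-64 = -5, z = Dz/D = 320/-64 = -5
Check eq1: (-4)(2) + (4)(-5) + (-1)(-5) = -23 = -23 ✓
Check eq2: (2)(2) + (4)(-5) + (3)(-5) = -31 = -31 ✓
Check eq3: (-2)(2) + (4)(-5) + (3)(-5) = -39 = -39 ✓

x = 2, y = -5, z = -5


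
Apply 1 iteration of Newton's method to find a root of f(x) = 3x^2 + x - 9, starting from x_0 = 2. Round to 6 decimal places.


Newton's method: x_(n+1) = x_n - f(x_n)/f'(x_n)
f(x) = 3x^2 + x - 9
f'(x) = 6x + 1

Iteration 1:
  f(2.000000) = 5.000000
  f'(2.000000) = 13.000000
  x_1 = 2.000000 - (5.000000)/(13.000000) = 1.615385

x_1 = 1.615385


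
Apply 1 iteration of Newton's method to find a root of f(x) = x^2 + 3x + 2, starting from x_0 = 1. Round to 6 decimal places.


Newton's method: x_(n+1) = x_n - f(x_n)/f'(x_n)
f(x) = x^2 + 3x + 2
f'(x) = 2x + 3

Iteration 1:
  f(1.000000) = 6.000000
  f'(1.000000) = 5.000000
  x_1 = 1.000000 - (6.000000)/(5.000000) = -0.200000

x_1 = -0.200000


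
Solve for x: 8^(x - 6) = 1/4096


Express both sides with the same base.
1/4096 = 8^(-4)
Since the bases match, equate exponents: x - 6 = -4
So x = -4 - (-6) = 2

x = 2


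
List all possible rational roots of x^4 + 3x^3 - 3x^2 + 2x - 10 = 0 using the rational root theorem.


Rational root theorem: possible roots are ±p/q where:
  p divides the constant term (-10): p ∈ {1, 2, 5, 10}
  q divides the leading coefficient (1): q ∈ {1}

All possible rational roots: -10, -5, -2, -1, 1, 2, 5, 10

-10, -5, -2, -1, 1, 2, 5, 10


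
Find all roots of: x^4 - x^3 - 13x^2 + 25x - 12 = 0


Let p(x) = x^4 - x^3 - 13x^2 + 25x - 12. By the rational root theorem (leading coefficient 1), any rational root is an integer divisor of 12: try ±1, ±2, ... in turn.
Test x = 1: value = 0 ✓, so (x - 1) is a factor.
Synthetic division by (x - 1): bring down 1; 1(1) - 1 = 0; 0(1) - 13 = -13; (-13)(1) + 25 = 12; 12(1) - 12 = 0 → quotient x^3 - 13x + 12, remainder 0.
Continue with the quotient x^3 - 13x + 12 (candidates must divide 12; re-test x = 1 first in case it repeats).
Test x = 1: value = 0 ✓, so (x - 1) is a factor.
Synthetic division by (x - 1): bring down 1; 1(1) + 0 = 1; 1(1) - 13 = -12; (-12)(1) + 12 = 0 → quotient x^2 + x - 12, remainder 0.
Solve the quadratic x^2 + x - 12 = 0: discriminant = 1^2 - 4(1)(-12) = 1 + 48 = 49.
sqrt(49) = 7, so x = (-1 ± 7)/2: x = 3 or x = -4.
Collecting all roots found:

x = -4, x = 1 (multiplicity 2), x = 3


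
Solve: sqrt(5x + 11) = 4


Square both sides: 5x + 11 = 4^2 = 16
5x = 16 - 11 = 5
x = 1
Check: sqrt(5*1 + 11) = sqrt(16) = 4 ✓

x = 1


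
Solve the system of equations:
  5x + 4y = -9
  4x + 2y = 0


Using Cramer's rule:
Determinant D = (5)(2) - (4)(4) = 10 - 16 = -6
Dx = (-9)(2) - (0)(4) = -18 - 0 = -18
Dy = (5)(0) - (4)(-9) = 0 + 36 = 36
x = Dx/D = -18/-6 = 3
y = Dy/D = 36/-6 = -6

x = 3, y = -6


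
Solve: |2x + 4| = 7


An absolute value equation |expr| = 7 gives two cases:
Case 1: 2x + 4 = 7
  2x = 3, so x = 3/2
Case 2: 2x + 4 = -7
  2x = -11, so x = -11/2

x = -11/2, x = 3/2


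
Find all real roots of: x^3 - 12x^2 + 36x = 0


The constant term is 0, so x = 0 is a root. Factor out x:
  x(x^2 - 12x + 36) = 0
Solve the quadratic x^2 - 12x + 36 = 0: discriminant = (-12)^2 - 4(1)(36) = 144 - 144 = 0.
Discriminant = 0, so a double root: x = 12/2 = 6.

x = 0, x = 6 (multiplicity 2)


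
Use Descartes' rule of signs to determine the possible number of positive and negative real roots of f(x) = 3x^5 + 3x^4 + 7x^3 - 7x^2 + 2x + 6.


Descartes' rule of signs:

For positive roots, count sign changes in f(x) = 3x^5 + 3x^4 + 7x^3 - 7x^2 + 2x + 6:
Signs of coefficients: +, +, +, -, +, +
Number of sign changes: 2
Possible positive real roots: 2, 0

For negative roots, examine f(-x) = -3x^5 + 3x^4 - 7x^3 - 7x^2 - 2x + 6:
Signs of coefficients: -, +, -, -, -, +
Number of sign changes: 3
Possible negative real roots: 3, 1

Positive roots: 2 or 0; Negative roots: 3 or 1


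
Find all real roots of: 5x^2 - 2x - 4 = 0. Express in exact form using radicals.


Using the quadratic formula: x = (-b ± sqrt(b^2 - 4ac)) / (2a)
Here a = 5, b = -2, c = -4
Discriminant = b^2 - 4ac = (-2)^2 - 4(5)(-4) = 4 + 80 = 84
Since discriminant = 84 > 0, there are two real roots.
x = (2 ± 2*sqrt(21)) / 10
Simplifying: x = (1 ± sqrt(21)) / 5
Numerically: x ≈ 1.1165 or x ≈ -0.7165

x = (1 + sqrt(21)) / 5 or x = (1 - sqrt(21)) / 5


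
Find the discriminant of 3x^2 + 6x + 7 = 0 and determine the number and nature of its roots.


For ax^2 + bx + c = 0, discriminant D = b^2 - 4ac
Here a = 3, b = 6, c = 7
D = (6)^2 - 4(3)(7) = 36 - 84 = -48

D = -48 < 0
The equation has no real roots (2 complex conjugate roots).

Discriminant = -48, no real roots (2 complex conjugate roots)


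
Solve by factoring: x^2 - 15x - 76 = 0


We need two numbers that multiply to -76 and add to -15.
Those numbers are -19 and 4 (since (-19) * 4 = -76 and (-19) + 4 = -15).
So x^2 - 15x - 76 = (x - 19)(x + 4) = 0
Setting each factor to zero: x = 19 or x = -4

x = -4, x = 19


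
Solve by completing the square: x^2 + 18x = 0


Start: x^2 + 18x + 0 = 0
Move constant: x^2 + 18x = 0
Half of 18 is 9, squared is 81
Add 81 to both sides: x^2 + 18x + 81 = 81
(x + 9)^2 = 81
x + 9 = ±9
x = -9 + 9 = 0 or x = -9 - 9 = -18

x = -18, x = 0


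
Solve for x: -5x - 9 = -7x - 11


Starting with: -5x - 9 = -7x - 11
Move all x terms to left: (-5 + 7)x = -11 + 9
Simplify: 2x = -2
Divide both sides by 2: x = -1

x = -1


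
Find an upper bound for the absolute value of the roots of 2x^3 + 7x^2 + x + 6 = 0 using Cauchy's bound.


Cauchy's bound: all roots r satisfy |r| <= 1 + max(|a_i/a_n|) for i = 0,...,n-1
where a_n is the leading coefficient.

Coefficients: [2, 7, 1, 6]
Leading coefficient a_n = 2
Ratios |a_i/a_n|: 7/2, 1/2, 3
Maximum ratio: 7/2
Cauchy's bound: |r| <= 1 + 7/2 = 9/2

Upper bound = 9/2


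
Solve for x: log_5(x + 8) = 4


Convert to exponential form: x + 8 = 5^4 = 625
x = 625 - 8 = 617
Check: log_5(617 + 8) = log_5(625) = log_5(625) = 4 ✓

x = 617


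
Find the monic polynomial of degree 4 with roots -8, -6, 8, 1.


A monic polynomial with roots -8, -6, 8, 1 is:
p(x) = (x + 8)(x + 6)(x - 8)(x - 1)
After multiplying by (x + 8): x + 8
After multiplying by (x + 6): x^2 + 14x + 48
After multiplying by (x - 8): x^3 + 6x^2 - 64x - 384
After multiplying by (x - 1): x^4 + 5x^3 - 70x^2 - 320x + 384

x^4 + 5x^3 - 70x^2 - 320x + 384


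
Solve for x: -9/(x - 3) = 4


Multiply both sides by (x - 3): -9 = 4(x - 3)
Distribute: -9 = 4x - 12
4x = -9 + 12 = 3
x = 3/4

x = 3/4


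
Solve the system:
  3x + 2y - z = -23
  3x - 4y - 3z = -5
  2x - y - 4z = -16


Using Cramer's rule. Expand each determinant along the first row.
D  = 3*[(-4)*(-4) - (-3)*(-1)] - 2*[3*(-4) - (-3)*2] + (-1)*[3*(-1) - (-4)*2]
  = 3*(13) - 2*(-6) + (-1)*(5) = 46
Dx = (-23)*[(-4)*(-4) - (-3)*(-1)] - 2*[(-5)*(-4) - (-3)*(-16)] + (-1)*[(-5)*(-1) - (-4)*(-16)]
  = (-23)*(13) - 2*(-28) + (-1)*(-59) = -184
Dy = 3*[(-5)*(-4) - (-3)*(-16)] - (-23)*[3*(-4) - (-3)*2] + (-1)*[3*(-16) - (-5)*2]
  = 3*(-28) - (-23)*(-6) + (-1)*(-38) = -184
Dz = 3*[(-4)*(-16) - (-5)*(-1)] - 2*[3*(-16) - (-5)*2] + (-23)*[3*(-1) - (-4)*2]
  = 3*(59) - 2*(-38) + (-23)*(5) = 138
x = Dx/D = -184/46 = -4, y = Dy/D = -184/46 = -4, z = Dz/D = 138/46 = 3
Check eq1: (3)(-4) + (2)(-4) + (-1)(3) = -23 = -23 ✓
Check eq2: (3)(-4) + (-4)(-4) + (-3)(3) = -5 = -5 ✓
Check eq3: (2)(-4) + (-1)(-4) + (-4)(3) = -16 = -16 ✓

x = -4, y = -4, z = 3


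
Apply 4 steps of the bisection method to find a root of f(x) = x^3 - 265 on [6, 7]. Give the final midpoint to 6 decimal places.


f(x) = x^3 - 265
f(6) = -49 < 0
f(7) = 78 > 0

Step 1: midpoint = (6.000000 + 7.000000)/2 = 6.500000
  f(6.500000) = 9.625000
  f(mid) > 0, so root is in [6.000000, 6.500000]

Step 2: midpoint = (6.000000 + 6.500000)/2 = 6.250000
  f(6.250000) = -20.859375
  f(mid) < 0, so root is in [6.250000, 6.500000]

Step 3: midpoint = (6.250000 + 6.500000)/2 = 6.375000
  f(6.375000) = -5.916016
  f(mid) < 0, so root is in [6.375000, 6.500000]

Step 4: midpoint = (6.375000 + 6.500000)/2 = 6.437500
  f(6.437500) = 1.779053
  f(mid) > 0, so root is in [6.375000, 6.437500]

midpoint = 6.437500


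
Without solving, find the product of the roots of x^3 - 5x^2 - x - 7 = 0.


By Vieta's formulas for x^3 + bx^2 + cx + d = 0:
  r1 + r2 + r3 = -b/a = 5
  r1*r2 + r1*r3 + r2*r3 = c/a = -1
  r1*r2*r3 = -d/a = 7


Product = 7


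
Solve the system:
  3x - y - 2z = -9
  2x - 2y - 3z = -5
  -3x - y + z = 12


Using Cramer's rule. Expand each determinant along the first row.
D  = 3*[(-2)*1 - (-3)*(-1)] - (-1)*[2*1 - (-3)*(-3)] + (-2)*[2*(-1) - (-2)*(-3)]
  = 3*(-5) - (-1)*(-7) + (-2)*(-8) = -6
Dx = (-9)*[(-2)*1 - (-3)*(-1)] - (-1)*[(-5)*1 - (-3)*12] + (-2)*[(-5)*(-1) - (-2)*12]
  = (-9)*(-5) - (-1)*(31) + (-2)*(29) = 18
Dy = 3*[(-5)*1 - (-3)*12] - (-9)*[2*1 - (-3)*(-3)] + (-2)*[2*12 - (-5)*(-3)]
  = 3*(31) - (-9)*(-7) + (-2)*(9) = 12
Dz = 3*[(-2)*12 - (-5)*(-1)] - (-1)*[2*12 - (-5)*(-3)] + (-9)*[2*(-1) - (-2)*(-3)]
  = 3*(-29) - (-1)*(9) + (-9)*(-8) = -6
x = Dx/D = 18/-6 = -3, y = Dy/D = 12/-6 = -2, z = Dz/D = -6/-6 = 1
Check eq1: (3)(-3) + (-1)(-2) + (-2)(1) = -9 = -9 ✓
Check eq2: (2)(-3) + (-2)(-2) + (-3)(1) = -5 = -5 ✓
Check eq3: (-3)(-3) + (-1)(-2) + (1)(1) = 12 = 12 ✓

x = -3, y = -2, z = 1


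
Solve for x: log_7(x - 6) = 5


Convert to exponential form: x - 6 = 7^5 = 16807
x = 16807 + 6 = 16813
Check: log_7(16813 - 6) = log_7(16807) = log_7(16807) = 5 ✓

x = 16813


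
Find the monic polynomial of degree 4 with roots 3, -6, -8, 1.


A monic polynomial with roots 3, -6, -8, 1 is:
p(x) = (x - 3)(x + 6)(x + 8)(x - 1)
After multiplying by (x - 3): x - 3
After multiplying by (x + 6): x^2 + 3x - 18
After multiplying by (x + 8): x^3 + 11x^2 + 6x - 144
After multiplying by (x - 1): x^4 + 10x^3 - 5x^2 - 150x + 144

x^4 + 10x^3 - 5x^2 - 150x + 144


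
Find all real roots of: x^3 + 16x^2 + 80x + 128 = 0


Let p(x) = x^3 + 16x^2 + 80x + 128. By the rational root theorem (leading coefficient 1), any rational root is an integer divisor of 128: try ±1, ±2, ... in turn.
Test x = 1: value = 225 ≠ 0.
Test x = -1: value = 63 ≠ 0.
Test x = 2: value = 360 ≠ 0.
Test x = -2: value = 24 ≠ 0.
Test x = 4: value = 768 ≠ 0.
Test x = -4: value = 0 ✓, so (x + 4) is a factor.
Synthetic division by (x + 4): bring down 1; 1(-4) + 16 = 12; 12(-4) + 80 = 32; 32(-4) + 128 = 0 → quotient x^2 + 12x + 32, remainder 0.
Solve the quadratic x^2 + 12x + 32 = 0: discriminant = 12^2 - 4(1)(32) = 144 - 128 = 16.
sqrt(16) = 4, so x = (-12 ± 4)/2: x = -4 or x = -8.

x = -8, x = -4 (multiplicity 2)


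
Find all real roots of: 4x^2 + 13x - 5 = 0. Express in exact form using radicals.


Using the quadratic formula: x = (-b ± sqrt(b^2 - 4ac)) / (2a)
Here a = 4, b = 13, c = -5
Discriminant = b^2 - 4ac = 13^2 - 4(4)(-5) = 169 + 80 = 249
Since discriminant = 249 > 0, there are two real roots.
x = (-13 ± sqrt(249)) / 8
Numerically: x ≈ 0.3475 or x ≈ -3.5975

x = (-13 + sqrt(249)) / 8 or x = (-13 - sqrt(249)) / 8


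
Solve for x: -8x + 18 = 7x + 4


Starting with: -8x + 18 = 7x + 4
Move all x terms to left: (-8 - 7)x = 4 - 18
Simplify: -15x = -14
Divide both sides by -15: x = 14/15

x = 14/15


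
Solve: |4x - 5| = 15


An absolute value equation |expr| = 15 gives two cases:
Case 1: 4x - 5 = 15
  4x = 20, so x = 5
Case 2: 4x - 5 = -15
  4x = -10, so x = -5/2

x = -5/2, x = 5


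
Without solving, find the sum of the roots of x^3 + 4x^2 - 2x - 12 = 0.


By Vieta's formulas for x^3 + bx^2 + cx + d = 0:
  r1 + r2 + r3 = -b/a = -4
  r1*r2 + r1*r3 + r2*r3 = c/a = -2
  r1*r2*r3 = -d/a = 12


Sum = -4


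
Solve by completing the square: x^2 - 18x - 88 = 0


Start: x^2 - 18x - 88 = 0
Move constant: x^2 - 18x = 88
Half of -18 is -9, squared is 81
Add 81 to both sides: x^2 - 18x + 81 = 169
(x - 9)^2 = 169
x - 9 = ±13
x = 9 + 13 = 22 or x = 9 - 13 = -4

x = -4, x = 22


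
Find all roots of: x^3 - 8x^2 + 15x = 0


The constant term is 0, so x = 0 is a root. Factor out x:
  x^2 - 8x + 15 = 0
Solve the quadratic x^2 - 8x + 15 = 0: discriminant = (-8)^2 - 4(1)(15) = 64 - 60 = 4.
sqrt(4) = 2, so x = (8 ± 2)/2: x = 5 or x = 3.
Collecting all roots found:

x = 0, x = 3, x = 5


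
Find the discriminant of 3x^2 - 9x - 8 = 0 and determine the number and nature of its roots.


For ax^2 + bx + c = 0, discriminant D = b^2 - 4ac
Here a = 3, b = -9, c = -8
D = (-9)^2 - 4(3)(-8) = 81 + 96 = 177

D = 177 > 0 but not a perfect square
The equation has 2 distinct real irrational roots.

Discriminant = 177, 2 distinct real irrational roots


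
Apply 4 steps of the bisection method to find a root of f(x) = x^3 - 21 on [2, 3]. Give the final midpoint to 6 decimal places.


f(x) = x^3 - 21
f(2) = -13 < 0
f(3) = 6 > 0

Step 1: midpoint = (2.000000 + 3.000000)/2 = 2.500000
  f(2.500000) = -5.375000
  f(mid) < 0, so root is in [2.500000, 3.000000]

Step 2: midpoint = (2.500000 + 3.000000)/2 = 2.750000
  f(2.750000) = -0.203125
  f(mid) < 0, so root is in [2.750000, 3.000000]

Step 3: midpoint = (2.750000 + 3.000000)/2 = 2.875000
  f(2.875000) = 2.763672
  f(mid) > 0, so root is in [2.750000, 2.875000]

Step 4: midpoint = (2.750000 + 2.875000)/2 = 2.812500
  f(2.812500) = 1.247314
  f(mid) > 0, so root is in [2.750000, 2.812500]

midpoint = 2.812500


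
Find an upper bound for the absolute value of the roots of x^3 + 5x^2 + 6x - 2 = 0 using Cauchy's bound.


Cauchy's bound: all roots r satisfy |r| <= 1 + max(|a_i/a_n|) for i = 0,...,n-1
where a_n is the leading coefficient.

Coefficients: [1, 5, 6, -2]
Leading coefficient a_n = 1
Ratios |a_i/a_n|: 5, 6, 2
Maximum ratio: 6
Cauchy's bound: |r| <= 1 + 6 = 7

Upper bound = 7


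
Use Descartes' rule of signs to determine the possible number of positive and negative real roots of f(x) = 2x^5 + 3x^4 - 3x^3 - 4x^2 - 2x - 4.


Descartes' rule of signs:

For positive roots, count sign changes in f(x) = 2x^5 + 3x^4 - 3x^3 - 4x^2 - 2x - 4:
Signs of coefficients: +, +, -, -, -, -
Number of sign changes: 1
Possible positive real roots: 1

For negative roots, examine f(-x) = -2x^5 + 3x^4 + 3x^3 - 4x^2 + 2x - 4:
Signs of coefficients: -, +, +, -, +, -
Number of sign changes: 4
Possible negative real roots: 4, 2, 0

Positive roots: 1; Negative roots: 4 or 2 or 0


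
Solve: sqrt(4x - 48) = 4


Square both sides: 4x - 48 = 4^2 = 16
4x = 16 + 48 = 64
x = 16
Check: sqrt(4*16 - 48) = sqrt(16) = 4 ✓

x = 16


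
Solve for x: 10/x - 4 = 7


Subtract -4 from both sides: 10/x = 11
Multiply both sides by x: 10 = 11 * x
Divide by 11: x = 10/11

x = 10/11


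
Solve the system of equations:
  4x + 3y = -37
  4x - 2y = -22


Using Cramer's rule:
Determinant D = (4)(-2) - (4)(3) = -8 - 12 = -20
Dx = (-37)(-2) - (-22)(3) = 74 + 66 = 140
Dy = (4)(-22) - (4)(-37) = -88 + 148 = 60
x = Dx/D = 140/-20 = -7
y = Dy/D = 60/-20 = -3

x = -7, y = -3


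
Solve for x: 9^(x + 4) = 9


Express both sides with the same base.
9 = 9^1
Since the bases match, equate exponents: x + 4 = 1
So x = 1 - (4) = -3

x = -3


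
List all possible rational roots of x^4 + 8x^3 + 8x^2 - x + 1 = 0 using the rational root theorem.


Rational root theorem: possible roots are ±p/q where:
  p divides the constant term (1): p ∈ {1}
  q divides the leading coefficient (1): q ∈ {1}

All possible rational roots: -1, 1

-1, 1


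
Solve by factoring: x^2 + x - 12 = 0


We need two numbers that multiply to -12 and add to 1.
Those numbers are -3 and 4 (since (-3) * 4 = -12 and (-3) + 4 = 1).
So x^2 + x - 12 = (x - 3)(x + 4) = 0
Setting each factor to zero: x = 3 or x = -4

x = -4, x = 3


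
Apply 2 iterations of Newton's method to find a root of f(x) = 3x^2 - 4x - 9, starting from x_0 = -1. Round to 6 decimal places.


Newton's method: x_(n+1) = x_n - f(x_n)/f'(x_n)
f(x) = 3x^2 - 4x - 9
f'(x) = 6x - 4

Iteration 1:
  f(-1.000000) = -2.000000
  f'(-1.000000) = -10.000000
  x_1 = -1.000000 - (-2.000000)/(-10.000000) = -1.200000

Iteration 2:
  f(-1.200000) = 0.120000
  f'(-1.200000) = -11.200000
  x_2 = -1.200000 - (0.120000)/(-11.200000) = -1.189286

x_2 = -1.189286


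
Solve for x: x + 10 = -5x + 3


Starting with: x + 10 = -5x + 3
Move all x terms to left: (1 + 5)x = 3 - 10
Simplify: 6x = -7
Divide both sides by 6: x = -7/6

x = -7/6


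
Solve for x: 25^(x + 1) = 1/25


Express both sides with the same base.
1/25 = 25^(-1)
Since the bases match, equate exponents: x + 1 = -1
So x = -1 - (1) = -2

x = -2


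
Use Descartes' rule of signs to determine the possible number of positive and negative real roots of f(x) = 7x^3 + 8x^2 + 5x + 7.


Descartes' rule of signs:

For positive roots, count sign changes in f(x) = 7x^3 + 8x^2 + 5x + 7:
Signs of coefficients: +, +, +, +
Number of sign changes: 0
Possible positive real roots: 0

For negative roots, examine f(-x) = -7x^3 + 8x^2 - 5x + 7:
Signs of coefficients: -, +, -, +
Number of sign changes: 3
Possible negative real roots: 3, 1

Positive roots: 0; Negative roots: 3 or 1
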